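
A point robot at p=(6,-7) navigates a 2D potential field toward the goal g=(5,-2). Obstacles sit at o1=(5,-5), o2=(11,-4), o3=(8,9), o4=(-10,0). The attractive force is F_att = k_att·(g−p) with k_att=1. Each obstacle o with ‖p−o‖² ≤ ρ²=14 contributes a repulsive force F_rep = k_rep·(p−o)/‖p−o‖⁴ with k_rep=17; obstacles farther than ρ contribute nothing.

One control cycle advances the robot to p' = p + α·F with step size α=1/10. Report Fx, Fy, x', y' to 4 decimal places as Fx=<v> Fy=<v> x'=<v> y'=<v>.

Fx=-0.3200 Fy=3.6400 x'=5.9680 y'=-6.6360

F_att = 1·(g−p) = 1·(-1,5) = (-1.0000,5.0000)
o1: d²=5 ≤ ρ²=14; F_rep = 17·(1,-2)/5² = (0.6800,-1.3600)
o2: d²=34 > ρ²=14 → inactive
o3: d²=260 > ρ²=14 → inactive
o4: d²=305 > ρ²=14 → inactive
F = F_att + ΣF_rep = (-0.3200,3.6400)
p' = p + 1/10·F = (5.9680,-6.6360)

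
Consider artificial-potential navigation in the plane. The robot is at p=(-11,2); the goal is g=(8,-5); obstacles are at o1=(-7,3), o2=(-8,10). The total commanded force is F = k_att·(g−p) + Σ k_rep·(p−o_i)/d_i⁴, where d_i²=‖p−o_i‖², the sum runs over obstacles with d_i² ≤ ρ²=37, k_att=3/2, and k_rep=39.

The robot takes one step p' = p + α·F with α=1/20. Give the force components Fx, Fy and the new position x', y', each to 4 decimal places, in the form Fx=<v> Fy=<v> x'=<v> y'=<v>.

F_att = 3/2·(g−p) = 3/2·(19,-7) = (28.5000,-10.5000)
o1: d²=17 ≤ ρ²=37; F_rep = 39·(-4,-1)/17² = (-0.5398,-0.1349)
o2: d²=73 > ρ²=37 → inactive
F = F_att + ΣF_rep = (27.9602,-10.6349)
p' = p + 1/20·F = (-9.6020,1.4683)

Fx=27.9602 Fy=-10.6349 x'=-9.6020 y'=1.4683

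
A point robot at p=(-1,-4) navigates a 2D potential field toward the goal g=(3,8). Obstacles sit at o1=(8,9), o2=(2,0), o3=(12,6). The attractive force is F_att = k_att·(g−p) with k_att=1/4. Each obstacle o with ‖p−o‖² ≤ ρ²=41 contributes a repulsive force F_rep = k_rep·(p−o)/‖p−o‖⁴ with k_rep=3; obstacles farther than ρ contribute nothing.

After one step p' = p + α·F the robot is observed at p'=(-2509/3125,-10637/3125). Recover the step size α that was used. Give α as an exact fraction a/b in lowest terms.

α = 1/5

F_att = 1/4·(g−p) = 1/4·(4,12) = (1.0000,3.0000)
o1: d²=250 > ρ²=41 → inactive
o2: d²=25 ≤ ρ²=41; F_rep = 3·(-3,-4)/25² = (-0.0144,-0.0192)
o3: d²=269 > ρ²=41 → inactive
F = F_att + ΣF_rep = (0.9856,2.9808)
Δp = p'−p = (0.1971,0.5962); α = Δx/Fx = (616/3125) / (616/625) = 1/5
check: Δy/Fy = (1863/3125) / (1863/625) = 1/5 ✓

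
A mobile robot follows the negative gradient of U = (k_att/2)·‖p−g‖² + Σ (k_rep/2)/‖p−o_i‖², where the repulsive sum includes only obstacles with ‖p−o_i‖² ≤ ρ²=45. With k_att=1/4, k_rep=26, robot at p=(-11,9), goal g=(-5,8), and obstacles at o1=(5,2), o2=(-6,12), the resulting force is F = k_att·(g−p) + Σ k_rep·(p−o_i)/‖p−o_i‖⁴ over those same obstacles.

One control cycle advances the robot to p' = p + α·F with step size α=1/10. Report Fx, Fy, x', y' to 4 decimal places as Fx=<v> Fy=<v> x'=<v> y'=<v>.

F_att = 1/4·(g−p) = 1/4·(6,-1) = (1.5000,-0.2500)
o1: d²=305 > ρ²=45 → inactive
o2: d²=34 ≤ ρ²=45; F_rep = 26·(-5,-3)/34² = (-0.1125,-0.0675)
F = F_att + ΣF_rep = (1.3875,-0.3175)
p' = p + 1/10·F = (-10.8612,8.9683)

Fx=1.3875 Fy=-0.3175 x'=-10.8612 y'=8.9683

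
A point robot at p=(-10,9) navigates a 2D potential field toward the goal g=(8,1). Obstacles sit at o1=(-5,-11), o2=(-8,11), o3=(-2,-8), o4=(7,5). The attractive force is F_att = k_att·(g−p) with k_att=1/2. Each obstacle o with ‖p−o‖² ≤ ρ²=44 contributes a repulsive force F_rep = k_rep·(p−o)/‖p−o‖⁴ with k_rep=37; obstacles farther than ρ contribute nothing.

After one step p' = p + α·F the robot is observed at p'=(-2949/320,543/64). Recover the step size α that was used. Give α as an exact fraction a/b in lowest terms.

α = 1/10

F_att = 1/2·(g−p) = 1/2·(18,-8) = (9.0000,-4.0000)
o1: d²=425 > ρ²=44 → inactive
o2: d²=8 ≤ ρ²=44; F_rep = 37·(-2,-2)/8² = (-1.1562,-1.1562)
o3: d²=353 > ρ²=44 → inactive
o4: d²=305 > ρ²=44 → inactive
F = F_att + ΣF_rep = (7.8438,-5.1562)
Δp = p'−p = (0.7844,-0.5156); α = Δx/Fx = (251/320) / (251/32) = 1/10
check: Δy/Fy = (-33/64) / (-165/32) = 1/10 ✓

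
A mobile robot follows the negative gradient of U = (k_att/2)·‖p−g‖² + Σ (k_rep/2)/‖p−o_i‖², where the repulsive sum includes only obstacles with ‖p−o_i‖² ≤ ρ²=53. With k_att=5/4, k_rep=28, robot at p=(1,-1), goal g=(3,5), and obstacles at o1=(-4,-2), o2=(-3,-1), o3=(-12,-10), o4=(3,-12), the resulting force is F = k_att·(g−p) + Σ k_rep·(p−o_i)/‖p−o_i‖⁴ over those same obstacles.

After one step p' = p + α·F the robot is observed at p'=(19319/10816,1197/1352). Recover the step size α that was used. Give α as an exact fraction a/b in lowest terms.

α = 1/4

F_att = 5/4·(g−p) = 5/4·(2,6) = (2.5000,7.5000)
o1: d²=26 ≤ ρ²=53; F_rep = 28·(5,1)/26² = (0.2071,0.0414)
o2: d²=16 ≤ ρ²=53; F_rep = 28·(4,0)/16² = (0.4375,0.0000)
o3: d²=250 > ρ²=53 → inactive
o4: d²=125 > ρ²=53 → inactive
F = F_att + ΣF_rep = (3.1446,7.5414)
Δp = p'−p = (0.7862,1.8854); α = Δx/Fx = (8503/10816) / (8503/2704) = 1/4
check: Δy/Fy = (2549/1352) / (2549/338) = 1/4 ✓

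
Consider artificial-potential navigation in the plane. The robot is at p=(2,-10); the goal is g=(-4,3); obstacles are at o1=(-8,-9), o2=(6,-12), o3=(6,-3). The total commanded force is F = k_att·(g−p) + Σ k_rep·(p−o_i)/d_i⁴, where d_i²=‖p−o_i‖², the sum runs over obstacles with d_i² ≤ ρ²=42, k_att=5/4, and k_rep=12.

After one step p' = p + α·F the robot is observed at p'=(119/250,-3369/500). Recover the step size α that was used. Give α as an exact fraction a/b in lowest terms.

F_att = 5/4·(g−p) = 5/4·(-6,13) = (-7.5000,16.2500)
o1: d²=101 > ρ²=42 → inactive
o2: d²=20 ≤ ρ²=42; F_rep = 12·(-4,2)/20² = (-0.1200,0.0600)
o3: d²=65 > ρ²=42 → inactive
F = F_att + ΣF_rep = (-7.6200,16.3100)
Δp = p'−p = (-1.5240,3.2620); α = Δx/Fx = (-381/250) / (-381/50) = 1/5
check: Δy/Fy = (1631/500) / (1631/100) = 1/5 ✓

α = 1/5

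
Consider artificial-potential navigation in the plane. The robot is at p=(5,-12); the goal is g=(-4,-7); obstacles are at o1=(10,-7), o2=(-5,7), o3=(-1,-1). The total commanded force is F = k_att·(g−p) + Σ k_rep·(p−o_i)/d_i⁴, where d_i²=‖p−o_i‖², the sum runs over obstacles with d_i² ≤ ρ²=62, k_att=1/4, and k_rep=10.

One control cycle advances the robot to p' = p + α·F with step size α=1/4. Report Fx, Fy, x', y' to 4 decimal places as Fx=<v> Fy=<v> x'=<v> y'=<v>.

F_att = 1/4·(g−p) = 1/4·(-9,5) = (-2.2500,1.2500)
o1: d²=50 ≤ ρ²=62; F_rep = 10·(-5,-5)/50² = (-0.0200,-0.0200)
o2: d²=461 > ρ²=62 → inactive
o3: d²=157 > ρ²=62 → inactive
F = F_att + ΣF_rep = (-2.2700,1.2300)
p' = p + 1/4·F = (4.4325,-11.6925)

Fx=-2.2700 Fy=1.2300 x'=4.4325 y'=-11.6925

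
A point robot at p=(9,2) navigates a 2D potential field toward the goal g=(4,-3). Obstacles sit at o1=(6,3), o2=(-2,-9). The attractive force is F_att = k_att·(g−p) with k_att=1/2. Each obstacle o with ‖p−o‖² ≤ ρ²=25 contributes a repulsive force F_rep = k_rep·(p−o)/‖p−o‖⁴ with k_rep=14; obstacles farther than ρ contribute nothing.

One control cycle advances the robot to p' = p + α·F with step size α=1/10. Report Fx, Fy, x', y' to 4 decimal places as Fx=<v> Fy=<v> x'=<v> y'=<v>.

Fx=-2.0800 Fy=-2.6400 x'=8.7920 y'=1.7360

F_att = 1/2·(g−p) = 1/2·(-5,-5) = (-2.5000,-2.5000)
o1: d²=10 ≤ ρ²=25; F_rep = 14·(3,-1)/10² = (0.4200,-0.1400)
o2: d²=242 > ρ²=25 → inactive
F = F_att + ΣF_rep = (-2.0800,-2.6400)
p' = p + 1/10·F = (8.7920,1.7360)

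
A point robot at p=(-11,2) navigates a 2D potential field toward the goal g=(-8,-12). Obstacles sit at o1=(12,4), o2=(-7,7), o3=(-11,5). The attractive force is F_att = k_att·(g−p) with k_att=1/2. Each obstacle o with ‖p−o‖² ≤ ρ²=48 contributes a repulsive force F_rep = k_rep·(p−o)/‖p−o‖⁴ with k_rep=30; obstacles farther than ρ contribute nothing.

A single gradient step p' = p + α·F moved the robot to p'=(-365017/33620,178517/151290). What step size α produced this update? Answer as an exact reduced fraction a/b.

α = 1/10

F_att = 1/2·(g−p) = 1/2·(3,-14) = (1.5000,-7.0000)
o1: d²=533 > ρ²=48 → inactive
o2: d²=41 ≤ ρ²=48; F_rep = 30·(-4,-5)/41² = (-0.0714,-0.0892)
o3: d²=9 ≤ ρ²=48; F_rep = 30·(0,-3)/9² = (0.0000,-1.1111)
F = F_att + ΣF_rep = (1.4286,-8.2003)
Δp = p'−p = (0.1429,-0.8200); α = Δx/Fx = (4803/33620) / (4803/3362) = 1/10
check: Δy/Fy = (-124063/151290) / (-124063/15129) = 1/10 ✓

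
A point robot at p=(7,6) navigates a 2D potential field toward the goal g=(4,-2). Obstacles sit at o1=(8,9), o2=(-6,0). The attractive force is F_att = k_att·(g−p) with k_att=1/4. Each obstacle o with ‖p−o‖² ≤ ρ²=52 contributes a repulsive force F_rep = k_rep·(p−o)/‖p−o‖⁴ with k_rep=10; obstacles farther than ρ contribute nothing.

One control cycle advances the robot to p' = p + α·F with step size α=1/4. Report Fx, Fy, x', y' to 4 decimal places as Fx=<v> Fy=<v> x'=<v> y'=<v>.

F_att = 1/4·(g−p) = 1/4·(-3,-8) = (-0.7500,-2.0000)
o1: d²=10 ≤ ρ²=52; F_rep = 10·(-1,-3)/10² = (-0.1000,-0.3000)
o2: d²=205 > ρ²=52 → inactive
F = F_att + ΣF_rep = (-0.8500,-2.3000)
p' = p + 1/4·F = (6.7875,5.4250)

Fx=-0.8500 Fy=-2.3000 x'=6.7875 y'=5.4250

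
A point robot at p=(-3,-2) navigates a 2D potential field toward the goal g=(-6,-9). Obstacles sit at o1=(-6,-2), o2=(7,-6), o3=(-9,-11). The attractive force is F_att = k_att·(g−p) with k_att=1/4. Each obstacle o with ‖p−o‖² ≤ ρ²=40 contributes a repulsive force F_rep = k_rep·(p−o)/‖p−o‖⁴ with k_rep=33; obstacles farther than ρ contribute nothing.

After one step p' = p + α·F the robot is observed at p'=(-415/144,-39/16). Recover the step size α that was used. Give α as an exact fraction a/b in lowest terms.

α = 1/4

F_att = 1/4·(g−p) = 1/4·(-3,-7) = (-0.7500,-1.7500)
o1: d²=9 ≤ ρ²=40; F_rep = 33·(3,0)/9² = (1.2222,0.0000)
o2: d²=116 > ρ²=40 → inactive
o3: d²=117 > ρ²=40 → inactive
F = F_att + ΣF_rep = (0.4722,-1.7500)
Δp = p'−p = (0.1181,-0.4375); α = Δx/Fx = (17/144) / (17/36) = 1/4
check: Δy/Fy = (-7/16) / (-7/4) = 1/4 ✓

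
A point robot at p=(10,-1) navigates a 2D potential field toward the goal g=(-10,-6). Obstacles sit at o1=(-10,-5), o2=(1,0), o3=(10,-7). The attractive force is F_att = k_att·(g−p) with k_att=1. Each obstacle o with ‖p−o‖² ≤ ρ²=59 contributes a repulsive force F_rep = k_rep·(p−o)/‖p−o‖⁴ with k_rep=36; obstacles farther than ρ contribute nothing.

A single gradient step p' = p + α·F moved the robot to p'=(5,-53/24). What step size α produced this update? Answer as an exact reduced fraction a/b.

F_att = 1·(g−p) = 1·(-20,-5) = (-20.0000,-5.0000)
o1: d²=416 > ρ²=59 → inactive
o2: d²=82 > ρ²=59 → inactive
o3: d²=36 ≤ ρ²=59; F_rep = 36·(0,6)/36² = (0.0000,0.1667)
F = F_att + ΣF_rep = (-20.0000,-4.8333)
Δp = p'−p = (-5.0000,-1.2083); α = Δx/Fx = (-5) / (-20) = 1/4
check: Δy/Fy = (-29/24) / (-29/6) = 1/4 ✓

α = 1/4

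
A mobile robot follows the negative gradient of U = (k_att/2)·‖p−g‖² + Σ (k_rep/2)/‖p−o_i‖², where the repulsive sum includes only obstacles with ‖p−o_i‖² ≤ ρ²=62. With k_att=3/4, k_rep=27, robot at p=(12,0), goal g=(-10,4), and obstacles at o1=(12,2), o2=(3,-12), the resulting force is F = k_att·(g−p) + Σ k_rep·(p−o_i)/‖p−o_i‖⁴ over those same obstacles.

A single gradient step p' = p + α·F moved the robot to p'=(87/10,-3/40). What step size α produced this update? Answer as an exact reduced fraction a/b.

α = 1/5

F_att = 3/4·(g−p) = 3/4·(-22,4) = (-16.5000,3.0000)
o1: d²=4 ≤ ρ²=62; F_rep = 27·(0,-2)/4² = (0.0000,-3.3750)
o2: d²=225 > ρ²=62 → inactive
F = F_att + ΣF_rep = (-16.5000,-0.3750)
Δp = p'−p = (-3.3000,-0.0750); α = Δx/Fx = (-33/10) / (-33/2) = 1/5
check: Δy/Fy = (-3/40) / (-3/8) = 1/5 ✓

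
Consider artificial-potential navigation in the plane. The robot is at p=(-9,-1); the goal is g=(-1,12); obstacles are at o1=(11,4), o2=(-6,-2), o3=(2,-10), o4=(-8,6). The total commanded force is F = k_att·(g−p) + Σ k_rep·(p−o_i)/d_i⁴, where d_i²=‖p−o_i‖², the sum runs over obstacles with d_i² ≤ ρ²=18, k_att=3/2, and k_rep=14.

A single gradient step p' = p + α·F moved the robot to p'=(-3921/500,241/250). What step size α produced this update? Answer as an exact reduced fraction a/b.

α = 1/10

F_att = 3/2·(g−p) = 3/2·(8,13) = (12.0000,19.5000)
o1: d²=425 > ρ²=18 → inactive
o2: d²=10 ≤ ρ²=18; F_rep = 14·(-3,1)/10² = (-0.4200,0.1400)
o3: d²=202 > ρ²=18 → inactive
o4: d²=50 > ρ²=18 → inactive
F = F_att + ΣF_rep = (11.5800,19.6400)
Δp = p'−p = (1.1580,1.9640); α = Δx/Fx = (579/500) / (579/50) = 1/10
check: Δy/Fy = (491/250) / (491/25) = 1/10 ✓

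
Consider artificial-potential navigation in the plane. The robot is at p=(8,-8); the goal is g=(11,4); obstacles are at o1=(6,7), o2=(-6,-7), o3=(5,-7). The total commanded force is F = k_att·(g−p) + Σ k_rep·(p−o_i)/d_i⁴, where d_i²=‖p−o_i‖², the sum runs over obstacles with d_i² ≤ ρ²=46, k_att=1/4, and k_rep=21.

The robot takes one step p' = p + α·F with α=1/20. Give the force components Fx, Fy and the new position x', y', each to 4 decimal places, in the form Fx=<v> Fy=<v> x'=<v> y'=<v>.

Fx=1.3800 Fy=2.7900 x'=8.0690 y'=-7.8605

F_att = 1/4·(g−p) = 1/4·(3,12) = (0.7500,3.0000)
o1: d²=229 > ρ²=46 → inactive
o2: d²=197 > ρ²=46 → inactive
o3: d²=10 ≤ ρ²=46; F_rep = 21·(3,-1)/10² = (0.6300,-0.2100)
F = F_att + ΣF_rep = (1.3800,2.7900)
p' = p + 1/20·F = (8.0690,-7.8605)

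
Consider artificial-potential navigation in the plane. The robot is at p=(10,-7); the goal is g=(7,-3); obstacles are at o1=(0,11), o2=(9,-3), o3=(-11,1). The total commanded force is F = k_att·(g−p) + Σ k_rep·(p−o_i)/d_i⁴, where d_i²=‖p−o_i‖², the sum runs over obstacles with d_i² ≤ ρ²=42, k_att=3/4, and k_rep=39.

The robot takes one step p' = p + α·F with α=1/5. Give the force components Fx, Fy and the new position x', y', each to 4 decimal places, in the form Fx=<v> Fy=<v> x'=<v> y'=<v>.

F_att = 3/4·(g−p) = 3/4·(-3,4) = (-2.2500,3.0000)
o1: d²=424 > ρ²=42 → inactive
o2: d²=17 ≤ ρ²=42; F_rep = 39·(1,-4)/17² = (0.1349,-0.5398)
o3: d²=505 > ρ²=42 → inactive
F = F_att + ΣF_rep = (-2.1151,2.4602)
p' = p + 1/5·F = (9.5770,-6.5080)

Fx=-2.1151 Fy=2.4602 x'=9.5770 y'=-6.5080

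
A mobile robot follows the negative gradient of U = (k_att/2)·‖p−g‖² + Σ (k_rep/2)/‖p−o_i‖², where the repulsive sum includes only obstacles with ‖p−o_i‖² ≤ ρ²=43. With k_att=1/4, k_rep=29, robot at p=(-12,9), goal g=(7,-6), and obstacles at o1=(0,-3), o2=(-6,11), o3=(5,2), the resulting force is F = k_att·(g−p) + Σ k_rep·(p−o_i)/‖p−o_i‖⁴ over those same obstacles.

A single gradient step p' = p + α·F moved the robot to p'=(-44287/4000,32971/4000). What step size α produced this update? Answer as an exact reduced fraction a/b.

α = 1/5

F_att = 1/4·(g−p) = 1/4·(19,-15) = (4.7500,-3.7500)
o1: d²=288 > ρ²=43 → inactive
o2: d²=40 ≤ ρ²=43; F_rep = 29·(-6,-2)/40² = (-0.1087,-0.0362)
o3: d²=338 > ρ²=43 → inactive
F = F_att + ΣF_rep = (4.6413,-3.7862)
Δp = p'−p = (0.9283,-0.7572); α = Δx/Fx = (3713/4000) / (3713/800) = 1/5
check: Δy/Fy = (-3029/4000) / (-3029/800) = 1/5 ✓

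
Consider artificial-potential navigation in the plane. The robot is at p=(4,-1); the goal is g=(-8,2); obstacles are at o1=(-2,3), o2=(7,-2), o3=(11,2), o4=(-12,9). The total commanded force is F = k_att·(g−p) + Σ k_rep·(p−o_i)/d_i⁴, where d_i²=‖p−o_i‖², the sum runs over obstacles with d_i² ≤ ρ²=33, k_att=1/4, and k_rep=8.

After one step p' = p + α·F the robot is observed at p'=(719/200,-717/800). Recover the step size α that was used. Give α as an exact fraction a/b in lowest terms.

F_att = 1/4·(g−p) = 1/4·(-12,3) = (-3.0000,0.7500)
o1: d²=52 > ρ²=33 → inactive
o2: d²=10 ≤ ρ²=33; F_rep = 8·(-3,1)/10² = (-0.2400,0.0800)
o3: d²=58 > ρ²=33 → inactive
o4: d²=356 > ρ²=33 → inactive
F = F_att + ΣF_rep = (-3.2400,0.8300)
Δp = p'−p = (-0.4050,0.1037); α = Δx/Fx = (-81/200) / (-81/25) = 1/8
check: Δy/Fy = (83/800) / (83/100) = 1/8 ✓

α = 1/8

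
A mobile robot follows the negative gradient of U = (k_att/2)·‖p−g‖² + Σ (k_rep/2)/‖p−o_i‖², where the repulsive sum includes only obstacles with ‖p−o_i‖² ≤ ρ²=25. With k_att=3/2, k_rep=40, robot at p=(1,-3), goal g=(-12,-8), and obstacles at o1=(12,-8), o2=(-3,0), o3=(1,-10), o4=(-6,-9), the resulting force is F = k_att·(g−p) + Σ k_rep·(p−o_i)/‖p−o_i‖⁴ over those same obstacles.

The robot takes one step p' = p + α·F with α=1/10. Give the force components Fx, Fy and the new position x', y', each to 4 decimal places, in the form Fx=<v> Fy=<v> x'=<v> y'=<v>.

F_att = 3/2·(g−p) = 3/2·(-13,-5) = (-19.5000,-7.5000)
o1: d²=146 > ρ²=25 → inactive
o2: d²=25 ≤ ρ²=25; F_rep = 40·(4,-3)/25² = (0.2560,-0.1920)
o3: d²=49 > ρ²=25 → inactive
o4: d²=85 > ρ²=25 → inactive
F = F_att + ΣF_rep = (-19.2440,-7.6920)
p' = p + 1/10·F = (-0.9244,-3.7692)

Fx=-19.2440 Fy=-7.6920 x'=-0.9244 y'=-3.7692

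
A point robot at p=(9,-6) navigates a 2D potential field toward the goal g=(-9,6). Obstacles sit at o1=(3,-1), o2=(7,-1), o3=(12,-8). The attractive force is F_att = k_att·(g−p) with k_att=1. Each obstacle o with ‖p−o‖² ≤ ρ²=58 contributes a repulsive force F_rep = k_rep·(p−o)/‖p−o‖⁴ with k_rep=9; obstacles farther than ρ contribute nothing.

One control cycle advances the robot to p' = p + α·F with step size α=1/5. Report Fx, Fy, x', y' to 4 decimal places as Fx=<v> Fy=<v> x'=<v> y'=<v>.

F_att = 1·(g−p) = 1·(-18,12) = (-18.0000,12.0000)
o1: d²=61 > ρ²=58 → inactive
o2: d²=29 ≤ ρ²=58; F_rep = 9·(2,-5)/29² = (0.0214,-0.0535)
o3: d²=13 ≤ ρ²=58; F_rep = 9·(-3,2)/13² = (-0.1598,0.1065)
F = F_att + ΣF_rep = (-18.1384,12.0530)
p' = p + 1/5·F = (5.3723,-3.5894)

Fx=-18.1384 Fy=12.0530 x'=5.3723 y'=-3.5894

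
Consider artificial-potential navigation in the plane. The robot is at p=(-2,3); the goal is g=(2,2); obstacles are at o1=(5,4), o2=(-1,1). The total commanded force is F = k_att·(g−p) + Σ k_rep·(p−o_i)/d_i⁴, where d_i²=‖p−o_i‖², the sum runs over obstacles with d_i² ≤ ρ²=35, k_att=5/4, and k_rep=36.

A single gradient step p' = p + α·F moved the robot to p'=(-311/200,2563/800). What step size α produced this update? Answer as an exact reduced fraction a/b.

F_att = 5/4·(g−p) = 5/4·(4,-1) = (5.0000,-1.2500)
o1: d²=50 > ρ²=35 → inactive
o2: d²=5 ≤ ρ²=35; F_rep = 36·(-1,2)/5² = (-1.4400,2.8800)
F = F_att + ΣF_rep = (3.5600,1.6300)
Δp = p'−p = (0.4450,0.2037); α = Δx/Fx = (89/200) / (89/25) = 1/8
check: Δy/Fy = (163/800) / (163/100) = 1/8 ✓

α = 1/8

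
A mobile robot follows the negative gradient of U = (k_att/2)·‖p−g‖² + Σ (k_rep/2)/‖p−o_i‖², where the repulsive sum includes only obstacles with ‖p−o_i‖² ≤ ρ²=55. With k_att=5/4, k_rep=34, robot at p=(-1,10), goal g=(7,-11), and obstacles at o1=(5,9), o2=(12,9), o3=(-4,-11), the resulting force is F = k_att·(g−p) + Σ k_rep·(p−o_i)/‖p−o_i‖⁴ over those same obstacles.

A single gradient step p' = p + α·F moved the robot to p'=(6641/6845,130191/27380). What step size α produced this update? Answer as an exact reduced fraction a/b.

F_att = 5/4·(g−p) = 5/4·(8,-21) = (10.0000,-26.2500)
o1: d²=37 ≤ ρ²=55; F_rep = 34·(-6,1)/37² = (-0.1490,0.0248)
o2: d²=170 > ρ²=55 → inactive
o3: d²=450 > ρ²=55 → inactive
F = F_att + ΣF_rep = (9.8510,-26.2252)
Δp = p'−p = (1.9702,-5.2450); α = Δx/Fx = (13486/6845) / (13486/1369) = 1/5
check: Δy/Fy = (-143609/27380) / (-143609/5476) = 1/5 ✓

α = 1/5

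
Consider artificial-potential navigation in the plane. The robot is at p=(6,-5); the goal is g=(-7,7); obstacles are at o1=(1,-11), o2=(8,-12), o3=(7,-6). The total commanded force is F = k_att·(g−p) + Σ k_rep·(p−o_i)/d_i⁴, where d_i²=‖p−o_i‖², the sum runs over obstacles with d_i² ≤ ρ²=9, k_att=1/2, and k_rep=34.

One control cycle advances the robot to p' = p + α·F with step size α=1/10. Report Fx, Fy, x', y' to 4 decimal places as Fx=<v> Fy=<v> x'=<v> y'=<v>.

Fx=-15.0000 Fy=14.5000 x'=4.5000 y'=-3.5500

F_att = 1/2·(g−p) = 1/2·(-13,12) = (-6.5000,6.0000)
o1: d²=61 > ρ²=9 → inactive
o2: d²=53 > ρ²=9 → inactive
o3: d²=2 ≤ ρ²=9; F_rep = 34·(-1,1)/2² = (-8.5000,8.5000)
F = F_att + ΣF_rep = (-15.0000,14.5000)
p' = p + 1/10·F = (4.5000,-3.5500)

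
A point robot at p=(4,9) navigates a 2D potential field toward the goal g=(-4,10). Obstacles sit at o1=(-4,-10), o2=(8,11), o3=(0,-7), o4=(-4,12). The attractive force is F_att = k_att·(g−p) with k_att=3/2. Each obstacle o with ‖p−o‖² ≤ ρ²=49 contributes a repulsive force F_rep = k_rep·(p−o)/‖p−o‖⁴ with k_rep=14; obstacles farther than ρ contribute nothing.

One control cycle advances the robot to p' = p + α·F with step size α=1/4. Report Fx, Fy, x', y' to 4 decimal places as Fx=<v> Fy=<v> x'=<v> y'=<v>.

F_att = 3/2·(g−p) = 3/2·(-8,1) = (-12.0000,1.5000)
o1: d²=425 > ρ²=49 → inactive
o2: d²=20 ≤ ρ²=49; F_rep = 14·(-4,-2)/20² = (-0.1400,-0.0700)
o3: d²=272 > ρ²=49 → inactive
o4: d²=73 > ρ²=49 → inactive
F = F_att + ΣF_rep = (-12.1400,1.4300)
p' = p + 1/4·F = (0.9650,9.3575)

Fx=-12.1400 Fy=1.4300 x'=0.9650 y'=9.3575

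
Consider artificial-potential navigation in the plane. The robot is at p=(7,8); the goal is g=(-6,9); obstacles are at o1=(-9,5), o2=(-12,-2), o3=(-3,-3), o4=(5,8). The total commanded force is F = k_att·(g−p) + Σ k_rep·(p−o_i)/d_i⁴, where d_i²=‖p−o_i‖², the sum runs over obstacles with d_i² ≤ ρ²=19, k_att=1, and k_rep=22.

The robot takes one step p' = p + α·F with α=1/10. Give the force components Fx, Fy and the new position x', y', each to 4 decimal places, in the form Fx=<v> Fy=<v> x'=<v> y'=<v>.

Fx=-10.2500 Fy=1.0000 x'=5.9750 y'=8.1000

F_att = 1·(g−p) = 1·(-13,1) = (-13.0000,1.0000)
o1: d²=265 > ρ²=19 → inactive
o2: d²=461 > ρ²=19 → inactive
o3: d²=221 > ρ²=19 → inactive
o4: d²=4 ≤ ρ²=19; F_rep = 22·(2,0)/4² = (2.7500,0.0000)
F = F_att + ΣF_rep = (-10.2500,1.0000)
p' = p + 1/10·F = (5.9750,8.1000)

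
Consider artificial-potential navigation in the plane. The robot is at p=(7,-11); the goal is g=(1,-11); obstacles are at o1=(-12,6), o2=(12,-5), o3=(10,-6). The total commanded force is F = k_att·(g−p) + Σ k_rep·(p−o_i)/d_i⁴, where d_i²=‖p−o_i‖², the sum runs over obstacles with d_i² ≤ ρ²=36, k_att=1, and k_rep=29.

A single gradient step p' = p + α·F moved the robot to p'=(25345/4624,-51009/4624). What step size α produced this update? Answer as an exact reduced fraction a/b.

F_att = 1·(g−p) = 1·(-6,0) = (-6.0000,0.0000)
o1: d²=650 > ρ²=36 → inactive
o2: d²=61 > ρ²=36 → inactive
o3: d²=34 ≤ ρ²=36; F_rep = 29·(-3,-5)/34² = (-0.0753,-0.1254)
F = F_att + ΣF_rep = (-6.0753,-0.1254)
Δp = p'−p = (-1.5188,-0.0314); α = Δx/Fx = (-7023/4624) / (-7023/1156) = 1/4
check: Δy/Fy = (-145/4624) / (-145/1156) = 1/4 ✓

α = 1/4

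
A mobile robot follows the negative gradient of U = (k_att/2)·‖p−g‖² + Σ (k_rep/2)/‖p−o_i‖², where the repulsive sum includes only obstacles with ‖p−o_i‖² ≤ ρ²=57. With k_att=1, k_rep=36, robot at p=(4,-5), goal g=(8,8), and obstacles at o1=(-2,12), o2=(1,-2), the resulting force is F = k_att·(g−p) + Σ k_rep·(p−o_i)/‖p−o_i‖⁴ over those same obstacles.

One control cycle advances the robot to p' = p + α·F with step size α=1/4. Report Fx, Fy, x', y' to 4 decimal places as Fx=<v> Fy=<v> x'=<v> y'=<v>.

F_att = 1·(g−p) = 1·(4,13) = (4.0000,13.0000)
o1: d²=325 > ρ²=57 → inactive
o2: d²=18 ≤ ρ²=57; F_rep = 36·(3,-3)/18² = (0.3333,-0.3333)
F = F_att + ΣF_rep = (4.3333,12.6667)
p' = p + 1/4·F = (5.0833,-1.8333)

Fx=4.3333 Fy=12.6667 x'=5.0833 y'=-1.8333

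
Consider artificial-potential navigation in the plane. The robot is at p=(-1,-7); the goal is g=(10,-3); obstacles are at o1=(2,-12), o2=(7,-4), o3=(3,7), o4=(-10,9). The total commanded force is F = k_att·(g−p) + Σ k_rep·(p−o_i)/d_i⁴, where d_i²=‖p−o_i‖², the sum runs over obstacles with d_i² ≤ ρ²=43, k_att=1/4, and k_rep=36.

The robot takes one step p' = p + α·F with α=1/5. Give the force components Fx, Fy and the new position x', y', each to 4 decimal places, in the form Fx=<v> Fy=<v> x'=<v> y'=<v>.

Fx=2.6566 Fy=1.1557 x'=-0.4687 y'=-6.7689

F_att = 1/4·(g−p) = 1/4·(11,4) = (2.7500,1.0000)
o1: d²=34 ≤ ρ²=43; F_rep = 36·(-3,5)/34² = (-0.0934,0.1557)
o2: d²=73 > ρ²=43 → inactive
o3: d²=212 > ρ²=43 → inactive
o4: d²=337 > ρ²=43 → inactive
F = F_att + ΣF_rep = (2.6566,1.1557)
p' = p + 1/5·F = (-0.4687,-6.7689)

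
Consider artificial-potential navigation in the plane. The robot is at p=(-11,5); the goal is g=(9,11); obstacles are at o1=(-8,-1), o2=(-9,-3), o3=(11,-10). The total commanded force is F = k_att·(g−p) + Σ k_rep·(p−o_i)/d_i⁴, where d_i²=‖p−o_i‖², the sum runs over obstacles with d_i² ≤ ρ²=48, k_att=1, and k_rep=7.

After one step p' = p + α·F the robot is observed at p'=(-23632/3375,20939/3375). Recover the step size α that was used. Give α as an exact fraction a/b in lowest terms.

α = 1/5

F_att = 1·(g−p) = 1·(20,6) = (20.0000,6.0000)
o1: d²=45 ≤ ρ²=48; F_rep = 7·(-3,6)/45² = (-0.0104,0.0207)
o2: d²=68 > ρ²=48 → inactive
o3: d²=709 > ρ²=48 → inactive
F = F_att + ΣF_rep = (19.9896,6.0207)
Δp = p'−p = (3.9979,1.2041); α = Δx/Fx = (13493/3375) / (13493/675) = 1/5
check: Δy/Fy = (4064/3375) / (4064/675) = 1/5 ✓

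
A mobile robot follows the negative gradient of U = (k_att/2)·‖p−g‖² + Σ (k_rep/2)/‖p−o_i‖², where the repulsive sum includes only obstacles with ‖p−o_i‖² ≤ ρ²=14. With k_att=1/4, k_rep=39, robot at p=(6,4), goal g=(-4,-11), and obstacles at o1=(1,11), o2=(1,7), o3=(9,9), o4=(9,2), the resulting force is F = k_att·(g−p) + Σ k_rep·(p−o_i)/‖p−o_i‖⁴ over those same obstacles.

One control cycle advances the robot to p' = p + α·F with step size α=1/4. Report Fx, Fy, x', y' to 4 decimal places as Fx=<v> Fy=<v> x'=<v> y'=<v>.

Fx=-3.1923 Fy=-3.2885 x'=5.2019 y'=3.1779

F_att = 1/4·(g−p) = 1/4·(-10,-15) = (-2.5000,-3.7500)
o1: d²=74 > ρ²=14 → inactive
o2: d²=34 > ρ²=14 → inactive
o3: d²=34 > ρ²=14 → inactive
o4: d²=13 ≤ ρ²=14; F_rep = 39·(-3,2)/13² = (-0.6923,0.4615)
F = F_att + ΣF_rep = (-3.1923,-3.2885)
p' = p + 1/4·F = (5.2019,3.1779)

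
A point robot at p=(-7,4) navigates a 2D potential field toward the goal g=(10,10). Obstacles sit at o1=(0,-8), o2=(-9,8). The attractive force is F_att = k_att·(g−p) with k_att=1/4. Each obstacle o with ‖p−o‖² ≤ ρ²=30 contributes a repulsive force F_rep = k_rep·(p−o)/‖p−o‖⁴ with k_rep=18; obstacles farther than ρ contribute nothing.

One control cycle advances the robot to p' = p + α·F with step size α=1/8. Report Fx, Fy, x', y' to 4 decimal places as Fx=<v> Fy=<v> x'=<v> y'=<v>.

F_att = 1/4·(g−p) = 1/4·(17,6) = (4.2500,1.5000)
o1: d²=193 > ρ²=30 → inactive
o2: d²=20 ≤ ρ²=30; F_rep = 18·(2,-4)/20² = (0.0900,-0.1800)
F = F_att + ΣF_rep = (4.3400,1.3200)
p' = p + 1/8·F = (-6.4575,4.1650)

Fx=4.3400 Fy=1.3200 x'=-6.4575 y'=4.1650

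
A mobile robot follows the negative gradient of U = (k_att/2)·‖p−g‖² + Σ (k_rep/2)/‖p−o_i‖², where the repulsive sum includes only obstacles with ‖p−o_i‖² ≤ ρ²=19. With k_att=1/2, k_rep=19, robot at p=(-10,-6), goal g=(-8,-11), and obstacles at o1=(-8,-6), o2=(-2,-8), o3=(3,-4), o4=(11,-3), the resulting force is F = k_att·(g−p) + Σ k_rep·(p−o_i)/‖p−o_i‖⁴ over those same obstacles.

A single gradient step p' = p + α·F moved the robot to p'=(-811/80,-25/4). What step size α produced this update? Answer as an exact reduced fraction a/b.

F_att = 1/2·(g−p) = 1/2·(2,-5) = (1.0000,-2.5000)
o1: d²=4 ≤ ρ²=19; F_rep = 19·(-2,0)/4² = (-2.3750,0.0000)
o2: d²=68 > ρ²=19 → inactive
o3: d²=173 > ρ²=19 → inactive
o4: d²=450 > ρ²=19 → inactive
F = F_att + ΣF_rep = (-1.3750,-2.5000)
Δp = p'−p = (-0.1375,-0.2500); α = Δx/Fx = (-11/80) / (-11/8) = 1/10
check: Δy/Fy = (-1/4) / (-5/2) = 1/10 ✓

α = 1/10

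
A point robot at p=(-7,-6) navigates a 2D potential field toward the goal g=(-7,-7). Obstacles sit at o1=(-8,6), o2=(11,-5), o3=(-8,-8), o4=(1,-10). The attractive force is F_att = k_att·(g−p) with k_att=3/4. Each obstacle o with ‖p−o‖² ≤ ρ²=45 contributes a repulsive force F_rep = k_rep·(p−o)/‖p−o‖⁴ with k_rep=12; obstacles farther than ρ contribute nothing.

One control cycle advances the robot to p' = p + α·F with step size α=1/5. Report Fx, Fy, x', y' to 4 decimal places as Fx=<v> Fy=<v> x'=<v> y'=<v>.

F_att = 3/4·(g−p) = 3/4·(0,-1) = (0.0000,-0.7500)
o1: d²=145 > ρ²=45 → inactive
o2: d²=325 > ρ²=45 → inactive
o3: d²=5 ≤ ρ²=45; F_rep = 12·(1,2)/5² = (0.4800,0.9600)
o4: d²=80 > ρ²=45 → inactive
F = F_att + ΣF_rep = (0.4800,0.2100)
p' = p + 1/5·F = (-6.9040,-5.9580)

Fx=0.4800 Fy=0.2100 x'=-6.9040 y'=-5.9580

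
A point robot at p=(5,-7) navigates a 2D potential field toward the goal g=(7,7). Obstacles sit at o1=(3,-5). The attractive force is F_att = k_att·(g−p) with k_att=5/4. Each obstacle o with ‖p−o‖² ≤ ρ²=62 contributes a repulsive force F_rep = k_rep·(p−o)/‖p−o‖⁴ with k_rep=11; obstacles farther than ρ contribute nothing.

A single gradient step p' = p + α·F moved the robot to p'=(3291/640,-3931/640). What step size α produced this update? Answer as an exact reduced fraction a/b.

α = 1/20

F_att = 5/4·(g−p) = 5/4·(2,14) = (2.5000,17.5000)
o1: d²=8 ≤ ρ²=62; F_rep = 11·(2,-2)/8² = (0.3438,-0.3438)
F = F_att + ΣF_rep = (2.8438,17.1562)
Δp = p'−p = (0.1422,0.8578); α = Δx/Fx = (91/640) / (91/32) = 1/20
check: Δy/Fy = (549/640) / (549/32) = 1/20 ✓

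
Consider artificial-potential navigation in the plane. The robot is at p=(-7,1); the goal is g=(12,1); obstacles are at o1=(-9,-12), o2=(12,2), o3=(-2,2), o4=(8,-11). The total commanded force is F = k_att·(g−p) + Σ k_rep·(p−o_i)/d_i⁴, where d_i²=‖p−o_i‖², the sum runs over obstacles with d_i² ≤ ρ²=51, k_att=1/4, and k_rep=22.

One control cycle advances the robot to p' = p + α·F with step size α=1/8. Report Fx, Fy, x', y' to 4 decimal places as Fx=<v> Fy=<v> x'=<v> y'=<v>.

F_att = 1/4·(g−p) = 1/4·(19,0) = (4.7500,0.0000)
o1: d²=173 > ρ²=51 → inactive
o2: d²=362 > ρ²=51 → inactive
o3: d²=26 ≤ ρ²=51; F_rep = 22·(-5,-1)/26² = (-0.1627,-0.0325)
o4: d²=369 > ρ²=51 → inactive
F = F_att + ΣF_rep = (4.5873,-0.0325)
p' = p + 1/8·F = (-6.4266,0.9959)

Fx=4.5873 Fy=-0.0325 x'=-6.4266 y'=0.9959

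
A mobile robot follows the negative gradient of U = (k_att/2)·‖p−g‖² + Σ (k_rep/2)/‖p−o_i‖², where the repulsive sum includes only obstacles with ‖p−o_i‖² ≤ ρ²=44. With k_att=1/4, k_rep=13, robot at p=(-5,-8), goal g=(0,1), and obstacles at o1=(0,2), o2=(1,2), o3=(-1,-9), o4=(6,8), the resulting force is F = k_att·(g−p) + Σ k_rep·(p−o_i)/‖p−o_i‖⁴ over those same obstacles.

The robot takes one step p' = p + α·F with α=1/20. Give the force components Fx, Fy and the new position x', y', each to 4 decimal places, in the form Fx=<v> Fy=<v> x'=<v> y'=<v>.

F_att = 1/4·(g−p) = 1/4·(5,9) = (1.2500,2.2500)
o1: d²=125 > ρ²=44 → inactive
o2: d²=136 > ρ²=44 → inactive
o3: d²=17 ≤ ρ²=44; F_rep = 13·(-4,1)/17² = (-0.1799,0.0450)
o4: d²=377 > ρ²=44 → inactive
F = F_att + ΣF_rep = (1.0701,2.2950)
p' = p + 1/20·F = (-4.9465,-7.8853)

Fx=1.0701 Fy=2.2950 x'=-4.9465 y'=-7.8853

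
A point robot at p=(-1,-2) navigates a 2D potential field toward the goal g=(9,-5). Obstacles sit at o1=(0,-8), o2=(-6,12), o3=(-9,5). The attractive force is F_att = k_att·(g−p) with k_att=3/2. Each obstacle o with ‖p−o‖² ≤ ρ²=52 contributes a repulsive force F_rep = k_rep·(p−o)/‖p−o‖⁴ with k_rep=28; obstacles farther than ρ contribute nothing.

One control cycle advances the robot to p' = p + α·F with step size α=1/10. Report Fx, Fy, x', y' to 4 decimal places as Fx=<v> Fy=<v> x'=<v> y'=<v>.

F_att = 3/2·(g−p) = 3/2·(10,-3) = (15.0000,-4.5000)
o1: d²=37 ≤ ρ²=52; F_rep = 28·(-1,6)/37² = (-0.0205,0.1227)
o2: d²=221 > ρ²=52 → inactive
o3: d²=113 > ρ²=52 → inactive
F = F_att + ΣF_rep = (14.9795,-4.3773)
p' = p + 1/10·F = (0.4980,-2.4377)

Fx=14.9795 Fy=-4.3773 x'=0.4980 y'=-2.4377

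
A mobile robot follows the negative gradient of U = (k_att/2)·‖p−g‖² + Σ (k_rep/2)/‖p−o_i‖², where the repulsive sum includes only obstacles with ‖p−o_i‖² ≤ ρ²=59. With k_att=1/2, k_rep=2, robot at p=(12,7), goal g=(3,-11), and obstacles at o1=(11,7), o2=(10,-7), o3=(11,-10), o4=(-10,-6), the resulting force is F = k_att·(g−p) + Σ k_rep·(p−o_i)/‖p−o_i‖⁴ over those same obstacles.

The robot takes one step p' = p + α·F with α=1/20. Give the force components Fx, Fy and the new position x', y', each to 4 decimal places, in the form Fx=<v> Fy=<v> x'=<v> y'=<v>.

Fx=-2.5000 Fy=-9.0000 x'=11.8750 y'=6.5500

F_att = 1/2·(g−p) = 1/2·(-9,-18) = (-4.5000,-9.0000)
o1: d²=1 ≤ ρ²=59; F_rep = 2·(1,0)/1² = (2.0000,0.0000)
o2: d²=200 > ρ²=59 → inactive
o3: d²=290 > ρ²=59 → inactive
o4: d²=653 > ρ²=59 → inactive
F = F_att + ΣF_rep = (-2.5000,-9.0000)
p' = p + 1/20·F = (11.8750,6.5500)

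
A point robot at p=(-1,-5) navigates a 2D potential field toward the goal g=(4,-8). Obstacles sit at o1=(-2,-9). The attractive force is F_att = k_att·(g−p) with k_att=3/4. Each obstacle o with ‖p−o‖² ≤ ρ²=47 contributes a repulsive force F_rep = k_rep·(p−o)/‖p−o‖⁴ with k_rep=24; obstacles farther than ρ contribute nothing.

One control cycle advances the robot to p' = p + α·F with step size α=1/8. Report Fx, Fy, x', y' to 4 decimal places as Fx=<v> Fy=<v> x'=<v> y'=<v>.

Fx=3.8330 Fy=-1.9178 x'=-0.5209 y'=-5.2397

F_att = 3/4·(g−p) = 3/4·(5,-3) = (3.7500,-2.2500)
o1: d²=17 ≤ ρ²=47; F_rep = 24·(1,4)/17² = (0.0830,0.3322)
F = F_att + ΣF_rep = (3.8330,-1.9178)
p' = p + 1/8·F = (-0.5209,-5.2397)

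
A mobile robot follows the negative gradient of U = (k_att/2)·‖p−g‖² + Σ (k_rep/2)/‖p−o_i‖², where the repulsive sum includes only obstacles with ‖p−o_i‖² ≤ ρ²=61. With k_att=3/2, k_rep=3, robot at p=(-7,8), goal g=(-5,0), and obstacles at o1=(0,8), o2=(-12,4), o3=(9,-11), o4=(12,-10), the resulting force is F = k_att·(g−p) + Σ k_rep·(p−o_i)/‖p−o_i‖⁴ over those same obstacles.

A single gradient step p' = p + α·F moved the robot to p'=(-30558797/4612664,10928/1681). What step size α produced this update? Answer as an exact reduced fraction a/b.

α = 1/8

F_att = 3/2·(g−p) = 3/2·(2,-8) = (3.0000,-12.0000)
o1: d²=49 ≤ ρ²=61; F_rep = 3·(-7,0)/49² = (-0.0087,0.0000)
o2: d²=41 ≤ ρ²=61; F_rep = 3·(5,4)/41² = (0.0089,0.0071)
o3: d²=617 > ρ²=61 → inactive
o4: d²=685 > ρ²=61 → inactive
F = F_att + ΣF_rep = (3.0002,-11.9929)
Δp = p'−p = (0.3750,-1.4991); α = Δx/Fx = (1729851/4612664) / (1729851/576583) = 1/8
check: Δy/Fy = (-2520/1681) / (-20160/1681) = 1/8 ✓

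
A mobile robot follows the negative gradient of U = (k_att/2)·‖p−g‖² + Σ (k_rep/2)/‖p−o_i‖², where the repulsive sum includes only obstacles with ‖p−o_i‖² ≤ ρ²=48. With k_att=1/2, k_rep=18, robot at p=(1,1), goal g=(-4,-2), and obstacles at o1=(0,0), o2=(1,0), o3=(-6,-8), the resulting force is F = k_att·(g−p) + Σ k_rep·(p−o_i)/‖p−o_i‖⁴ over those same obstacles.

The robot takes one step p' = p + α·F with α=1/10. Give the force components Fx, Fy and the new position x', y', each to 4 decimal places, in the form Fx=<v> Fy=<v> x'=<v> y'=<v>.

F_att = 1/2·(g−p) = 1/2·(-5,-3) = (-2.5000,-1.5000)
o1: d²=2 ≤ ρ²=48; F_rep = 18·(1,1)/2² = (4.5000,4.5000)
o2: d²=1 ≤ ρ²=48; F_rep = 18·(0,1)/1² = (0.0000,18.0000)
o3: d²=130 > ρ²=48 → inactive
F = F_att + ΣF_rep = (2.0000,21.0000)
p' = p + 1/10·F = (1.2000,3.1000)

Fx=2.0000 Fy=21.0000 x'=1.2000 y'=3.1000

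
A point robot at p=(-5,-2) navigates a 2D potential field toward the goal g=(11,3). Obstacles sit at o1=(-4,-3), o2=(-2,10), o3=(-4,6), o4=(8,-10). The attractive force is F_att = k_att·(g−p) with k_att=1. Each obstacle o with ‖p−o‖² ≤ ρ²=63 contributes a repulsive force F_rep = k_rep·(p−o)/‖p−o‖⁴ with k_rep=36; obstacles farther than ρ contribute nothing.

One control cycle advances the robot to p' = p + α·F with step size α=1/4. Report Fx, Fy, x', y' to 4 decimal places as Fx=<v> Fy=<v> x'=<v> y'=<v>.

F_att = 1·(g−p) = 1·(16,5) = (16.0000,5.0000)
o1: d²=2 ≤ ρ²=63; F_rep = 36·(-1,1)/2² = (-9.0000,9.0000)
o2: d²=153 > ρ²=63 → inactive
o3: d²=65 > ρ²=63 → inactive
o4: d²=233 > ρ²=63 → inactive
F = F_att + ΣF_rep = (7.0000,14.0000)
p' = p + 1/4·F = (-3.2500,1.5000)

Fx=7.0000 Fy=14.0000 x'=-3.2500 y'=1.5000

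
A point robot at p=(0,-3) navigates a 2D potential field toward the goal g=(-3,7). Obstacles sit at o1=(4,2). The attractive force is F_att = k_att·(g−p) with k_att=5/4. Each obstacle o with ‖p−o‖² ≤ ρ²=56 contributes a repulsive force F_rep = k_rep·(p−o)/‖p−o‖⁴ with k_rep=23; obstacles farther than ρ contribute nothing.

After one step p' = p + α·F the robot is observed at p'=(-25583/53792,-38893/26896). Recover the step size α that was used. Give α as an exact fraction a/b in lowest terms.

F_att = 5/4·(g−p) = 5/4·(-3,10) = (-3.7500,12.5000)
o1: d²=41 ≤ ρ²=56; F_rep = 23·(-4,-5)/41² = (-0.0547,-0.0684)
F = F_att + ΣF_rep = (-3.8047,12.4316)
Δp = p'−p = (-0.4756,1.5539); α = Δx/Fx = (-25583/53792) / (-25583/6724) = 1/8
check: Δy/Fy = (41795/26896) / (41795/3362) = 1/8 ✓

α = 1/8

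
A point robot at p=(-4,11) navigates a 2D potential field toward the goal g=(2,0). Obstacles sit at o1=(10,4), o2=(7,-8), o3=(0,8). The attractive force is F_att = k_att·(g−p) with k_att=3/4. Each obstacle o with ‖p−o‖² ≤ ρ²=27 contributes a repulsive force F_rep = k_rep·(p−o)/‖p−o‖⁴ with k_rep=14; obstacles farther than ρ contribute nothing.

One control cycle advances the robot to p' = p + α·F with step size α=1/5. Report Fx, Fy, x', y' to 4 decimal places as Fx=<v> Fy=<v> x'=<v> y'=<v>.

F_att = 3/4·(g−p) = 3/4·(6,-11) = (4.5000,-8.2500)
o1: d²=245 > ρ²=27 → inactive
o2: d²=482 > ρ²=27 → inactive
o3: d²=25 ≤ ρ²=27; F_rep = 14·(-4,3)/25² = (-0.0896,0.0672)
F = F_att + ΣF_rep = (4.4104,-8.1828)
p' = p + 1/5·F = (-3.1179,9.3634)

Fx=4.4104 Fy=-8.1828 x'=-3.1179 y'=9.3634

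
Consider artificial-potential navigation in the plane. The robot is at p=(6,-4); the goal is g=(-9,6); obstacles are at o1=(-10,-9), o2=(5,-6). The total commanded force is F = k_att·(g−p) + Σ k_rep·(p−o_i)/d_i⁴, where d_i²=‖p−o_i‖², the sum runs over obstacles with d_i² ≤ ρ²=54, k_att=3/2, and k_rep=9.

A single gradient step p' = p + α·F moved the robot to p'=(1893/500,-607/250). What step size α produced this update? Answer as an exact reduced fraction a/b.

α = 1/10

F_att = 3/2·(g−p) = 3/2·(-15,10) = (-22.5000,15.0000)
o1: d²=281 > ρ²=54 → inactive
o2: d²=5 ≤ ρ²=54; F_rep = 9·(1,2)/5² = (0.3600,0.7200)
F = F_att + ΣF_rep = (-22.1400,15.7200)
Δp = p'−p = (-2.2140,1.5720); α = Δx/Fx = (-1107/500) / (-1107/50) = 1/10
check: Δy/Fy = (393/250) / (393/25) = 1/10 ✓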